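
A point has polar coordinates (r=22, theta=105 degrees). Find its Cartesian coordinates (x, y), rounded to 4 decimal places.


x = 22 * cos(105) = -5.694
y = 22 * sin(105) = 21.2504

(-5.694, 21.2504)


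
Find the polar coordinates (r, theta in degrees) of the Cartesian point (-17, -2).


r = sqrt((-17)^2 + (-2)^2) = 17.1172
theta = atan2(-2, -17) = 186.7098 degrees

r = 17.1172, theta = 186.7098 degrees


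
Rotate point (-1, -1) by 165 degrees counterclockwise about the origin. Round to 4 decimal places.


x' = -1*cos(165) - -1*sin(165) = 1.2247
y' = -1*sin(165) + -1*cos(165) = 0.7071

(1.2247, 0.7071)


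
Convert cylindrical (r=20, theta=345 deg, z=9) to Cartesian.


x = 20 * cos(345) = 19.3185
y = 20 * sin(345) = -5.1764
z = 9

(19.3185, -5.1764, 9)


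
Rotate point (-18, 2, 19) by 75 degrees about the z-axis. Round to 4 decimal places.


x' = -18*cos(75) - 2*sin(75) = -6.5906
y' = -18*sin(75) + 2*cos(75) = -16.869
z' = 19

(-6.5906, -16.869, 19)


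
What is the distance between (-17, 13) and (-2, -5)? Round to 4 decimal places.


d = sqrt((-2--17)^2 + (-5-13)^2) = 23.4307

23.4307


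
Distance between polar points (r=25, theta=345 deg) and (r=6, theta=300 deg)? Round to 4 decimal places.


d = sqrt(r1^2 + r2^2 - 2*r1*r2*cos(t2-t1))
d = sqrt(25^2 + 6^2 - 2*25*6*cos(300-345)) = 21.1865

21.1865


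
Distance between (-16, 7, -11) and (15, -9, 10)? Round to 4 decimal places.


d = sqrt((15--16)^2 + (-9-7)^2 + (10--11)^2) = 40.7185

40.7185


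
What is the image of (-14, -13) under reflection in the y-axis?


Reflection across y-axis: (x, y) -> (-x, y)
(-14, -13) -> (14, -13)

(14, -13)


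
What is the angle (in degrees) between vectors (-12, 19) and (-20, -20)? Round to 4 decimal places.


dot = -12*-20 + 19*-20 = -140
|u| = 22.4722, |v| = 28.2843
cos(angle) = -0.2203
angle = 102.7244 degrees

102.7244 degrees


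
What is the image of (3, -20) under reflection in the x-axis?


Reflection across x-axis: (x, y) -> (x, -y)
(3, -20) -> (3, 20)

(3, 20)


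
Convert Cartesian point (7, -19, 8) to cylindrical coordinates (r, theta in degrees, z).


r = sqrt(7^2 + (-19)^2) = 20.2485
theta = atan2(-19, 7) = 290.2249 deg
z = 8

r = 20.2485, theta = 290.2249 deg, z = 8


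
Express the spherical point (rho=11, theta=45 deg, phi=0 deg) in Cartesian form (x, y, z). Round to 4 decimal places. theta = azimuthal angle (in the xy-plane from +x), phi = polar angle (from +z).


x = 11 * sin(0) * cos(45) = 0
y = 11 * sin(0) * sin(45) = 0
z = 11 * cos(0) = 11

(0, 0, 11)


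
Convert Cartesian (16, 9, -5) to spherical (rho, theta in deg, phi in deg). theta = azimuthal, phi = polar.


rho = sqrt(16^2 + 9^2 + (-5)^2) = 19.0263
theta = atan2(9, 16) = 29.3578 deg
phi = acos(-5/19.0263) = 105.2359 deg

rho = 19.0263, theta = 29.3578 deg, phi = 105.2359 deg


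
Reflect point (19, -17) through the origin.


Reflection through origin: (x, y) -> (-x, -y)
(19, -17) -> (-19, 17)

(-19, 17)


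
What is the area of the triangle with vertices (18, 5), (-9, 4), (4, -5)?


Area = |x1(y2-y3) + x2(y3-y1) + x3(y1-y2)| / 2
= |18*(4--5) + -9*(-5-5) + 4*(5-4)| / 2
= 128

128


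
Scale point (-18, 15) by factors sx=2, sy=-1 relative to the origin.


Scaling: (x*sx, y*sy) = (-18*2, 15*-1) = (-36, -15)

(-36, -15)


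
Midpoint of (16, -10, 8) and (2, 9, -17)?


Midpoint = ((16+2)/2, (-10+9)/2, (8+-17)/2) = (9, -0.5, -4.5)

(9, -0.5, -4.5)


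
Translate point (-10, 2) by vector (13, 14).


Translation: (x+dx, y+dy) = (-10+13, 2+14) = (3, 16)

(3, 16)


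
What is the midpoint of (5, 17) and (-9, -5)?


Midpoint = ((5+-9)/2, (17+-5)/2) = (-2, 6)

(-2, 6)


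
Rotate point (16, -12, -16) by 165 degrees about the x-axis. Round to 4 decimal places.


x' = 16
y' = -12*cos(165) - -16*sin(165) = 15.7322
z' = -12*sin(165) + -16*cos(165) = 12.349

(16, 15.7322, 12.349)


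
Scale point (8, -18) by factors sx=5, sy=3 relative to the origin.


Scaling: (x*sx, y*sy) = (8*5, -18*3) = (40, -54)

(40, -54)


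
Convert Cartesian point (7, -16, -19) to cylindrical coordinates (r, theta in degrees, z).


r = sqrt(7^2 + (-16)^2) = 17.4642
theta = atan2(-16, 7) = 293.6294 deg
z = -19

r = 17.4642, theta = 293.6294 deg, z = -19


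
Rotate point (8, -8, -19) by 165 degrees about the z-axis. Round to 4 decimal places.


x' = 8*cos(165) - -8*sin(165) = -5.6569
y' = 8*sin(165) + -8*cos(165) = 9.798
z' = -19

(-5.6569, 9.798, -19)


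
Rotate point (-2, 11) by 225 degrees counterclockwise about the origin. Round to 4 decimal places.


x' = -2*cos(225) - 11*sin(225) = 9.1924
y' = -2*sin(225) + 11*cos(225) = -6.364

(9.1924, -6.364)


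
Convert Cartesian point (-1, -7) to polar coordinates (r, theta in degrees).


r = sqrt((-1)^2 + (-7)^2) = 7.0711
theta = atan2(-7, -1) = 261.8699 degrees

r = 7.0711, theta = 261.8699 degrees


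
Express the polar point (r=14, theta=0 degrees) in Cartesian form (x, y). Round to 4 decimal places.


x = 14 * cos(0) = 14
y = 14 * sin(0) = 0

(14, 0)


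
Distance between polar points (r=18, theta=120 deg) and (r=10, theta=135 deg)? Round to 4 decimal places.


d = sqrt(r1^2 + r2^2 - 2*r1*r2*cos(t2-t1))
d = sqrt(18^2 + 10^2 - 2*18*10*cos(135-120)) = 8.7331

8.7331


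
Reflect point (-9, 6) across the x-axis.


Reflection across x-axis: (x, y) -> (x, -y)
(-9, 6) -> (-9, -6)

(-9, -6)


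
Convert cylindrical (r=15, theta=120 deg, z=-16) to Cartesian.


x = 15 * cos(120) = -7.5
y = 15 * sin(120) = 12.9904
z = -16

(-7.5, 12.9904, -16)


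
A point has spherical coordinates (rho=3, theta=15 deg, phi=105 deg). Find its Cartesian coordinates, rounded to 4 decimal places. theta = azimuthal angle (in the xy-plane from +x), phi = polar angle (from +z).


x = 3 * sin(105) * cos(15) = 2.799
y = 3 * sin(105) * sin(15) = 0.75
z = 3 * cos(105) = -0.7765

(2.799, 0.75, -0.7765)


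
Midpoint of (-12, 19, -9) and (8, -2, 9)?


Midpoint = ((-12+8)/2, (19+-2)/2, (-9+9)/2) = (-2, 8.5, 0)

(-2, 8.5, 0)


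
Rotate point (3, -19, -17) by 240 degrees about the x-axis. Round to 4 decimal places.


x' = 3
y' = -19*cos(240) - -17*sin(240) = -5.2224
z' = -19*sin(240) + -17*cos(240) = 24.9545

(3, -5.2224, 24.9545)


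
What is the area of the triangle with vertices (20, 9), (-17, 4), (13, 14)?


Area = |x1(y2-y3) + x2(y3-y1) + x3(y1-y2)| / 2
= |20*(4-14) + -17*(14-9) + 13*(9-4)| / 2
= 110

110


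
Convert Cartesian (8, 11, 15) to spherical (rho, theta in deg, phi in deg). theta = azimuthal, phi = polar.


rho = sqrt(8^2 + 11^2 + 15^2) = 20.2485
theta = atan2(11, 8) = 53.9726 deg
phi = acos(15/20.2485) = 42.2006 deg

rho = 20.2485, theta = 53.9726 deg, phi = 42.2006 deg


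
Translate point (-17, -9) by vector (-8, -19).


Translation: (x+dx, y+dy) = (-17+-8, -9+-19) = (-25, -28)

(-25, -28)


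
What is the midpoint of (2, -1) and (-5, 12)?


Midpoint = ((2+-5)/2, (-1+12)/2) = (-1.5, 5.5)

(-1.5, 5.5)


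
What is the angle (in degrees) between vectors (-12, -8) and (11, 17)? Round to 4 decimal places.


dot = -12*11 + -8*17 = -268
|u| = 14.4222, |v| = 20.2485
cos(angle) = -0.9177
angle = 156.5953 degrees

156.5953 degrees


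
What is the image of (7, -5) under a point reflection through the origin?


Reflection through origin: (x, y) -> (-x, -y)
(7, -5) -> (-7, 5)

(-7, 5)


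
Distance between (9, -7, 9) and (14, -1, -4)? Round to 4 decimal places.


d = sqrt((14-9)^2 + (-1--7)^2 + (-4-9)^2) = 15.1658

15.1658


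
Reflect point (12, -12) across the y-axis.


Reflection across y-axis: (x, y) -> (-x, y)
(12, -12) -> (-12, -12)

(-12, -12)


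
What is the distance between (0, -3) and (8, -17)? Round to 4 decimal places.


d = sqrt((8-0)^2 + (-17--3)^2) = 16.1245

16.1245


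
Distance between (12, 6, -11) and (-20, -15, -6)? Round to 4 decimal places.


d = sqrt((-20-12)^2 + (-15-6)^2 + (-6--11)^2) = 38.6005

38.6005


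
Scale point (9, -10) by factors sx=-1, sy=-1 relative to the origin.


Scaling: (x*sx, y*sy) = (9*-1, -10*-1) = (-9, 10)

(-9, 10)


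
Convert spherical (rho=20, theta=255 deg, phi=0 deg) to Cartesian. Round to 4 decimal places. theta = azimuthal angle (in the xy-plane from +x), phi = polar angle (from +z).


x = 20 * sin(0) * cos(255) = 0
y = 20 * sin(0) * sin(255) = 0
z = 20 * cos(0) = 20

(0, 0, 20)


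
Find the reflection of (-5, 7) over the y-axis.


Reflection across y-axis: (x, y) -> (-x, y)
(-5, 7) -> (5, 7)

(5, 7)


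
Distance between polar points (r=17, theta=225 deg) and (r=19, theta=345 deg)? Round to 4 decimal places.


d = sqrt(r1^2 + r2^2 - 2*r1*r2*cos(t2-t1))
d = sqrt(17^2 + 19^2 - 2*17*19*cos(345-225)) = 31.1929

31.1929


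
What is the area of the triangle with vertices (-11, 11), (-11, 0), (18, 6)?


Area = |x1(y2-y3) + x2(y3-y1) + x3(y1-y2)| / 2
= |-11*(0-6) + -11*(6-11) + 18*(11-0)| / 2
= 159.5

159.5


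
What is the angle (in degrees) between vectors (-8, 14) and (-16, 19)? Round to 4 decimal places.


dot = -8*-16 + 14*19 = 394
|u| = 16.1245, |v| = 24.8395
cos(angle) = 0.9837
angle = 10.356 degrees

10.356 degrees


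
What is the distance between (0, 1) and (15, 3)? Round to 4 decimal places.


d = sqrt((15-0)^2 + (3-1)^2) = 15.1327

15.1327


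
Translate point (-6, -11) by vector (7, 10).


Translation: (x+dx, y+dy) = (-6+7, -11+10) = (1, -1)

(1, -1)


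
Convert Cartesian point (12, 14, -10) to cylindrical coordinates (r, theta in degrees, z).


r = sqrt(12^2 + 14^2) = 18.4391
theta = atan2(14, 12) = 49.3987 deg
z = -10

r = 18.4391, theta = 49.3987 deg, z = -10


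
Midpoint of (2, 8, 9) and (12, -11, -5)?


Midpoint = ((2+12)/2, (8+-11)/2, (9+-5)/2) = (7, -1.5, 2)

(7, -1.5, 2)


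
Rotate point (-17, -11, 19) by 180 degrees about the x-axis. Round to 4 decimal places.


x' = -17
y' = -11*cos(180) - 19*sin(180) = 11
z' = -11*sin(180) + 19*cos(180) = -19

(-17, 11, -19)


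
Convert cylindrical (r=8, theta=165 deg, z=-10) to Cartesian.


x = 8 * cos(165) = -7.7274
y = 8 * sin(165) = 2.0706
z = -10

(-7.7274, 2.0706, -10)


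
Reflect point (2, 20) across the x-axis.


Reflection across x-axis: (x, y) -> (x, -y)
(2, 20) -> (2, -20)

(2, -20)


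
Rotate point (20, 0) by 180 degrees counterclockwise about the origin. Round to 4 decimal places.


x' = 20*cos(180) - 0*sin(180) = -20
y' = 20*sin(180) + 0*cos(180) = 0

(-20, 0)


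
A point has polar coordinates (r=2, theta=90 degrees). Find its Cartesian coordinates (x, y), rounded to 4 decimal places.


x = 2 * cos(90) = 0
y = 2 * sin(90) = 2

(0, 2)


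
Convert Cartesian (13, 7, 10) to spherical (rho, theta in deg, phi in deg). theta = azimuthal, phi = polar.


rho = sqrt(13^2 + 7^2 + 10^2) = 17.8326
theta = atan2(7, 13) = 28.3008 deg
phi = acos(10/17.8326) = 55.8908 deg

rho = 17.8326, theta = 28.3008 deg, phi = 55.8908 deg


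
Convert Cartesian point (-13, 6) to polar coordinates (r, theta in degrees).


r = sqrt((-13)^2 + 6^2) = 14.3178
theta = atan2(6, -13) = 155.2249 degrees

r = 14.3178, theta = 155.2249 degrees


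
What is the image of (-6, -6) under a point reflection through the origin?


Reflection through origin: (x, y) -> (-x, -y)
(-6, -6) -> (6, 6)

(6, 6)


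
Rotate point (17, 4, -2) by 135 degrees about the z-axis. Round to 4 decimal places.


x' = 17*cos(135) - 4*sin(135) = -14.8492
y' = 17*sin(135) + 4*cos(135) = 9.1924
z' = -2

(-14.8492, 9.1924, -2)


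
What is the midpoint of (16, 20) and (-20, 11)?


Midpoint = ((16+-20)/2, (20+11)/2) = (-2, 15.5)

(-2, 15.5)


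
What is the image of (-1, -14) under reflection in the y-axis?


Reflection across y-axis: (x, y) -> (-x, y)
(-1, -14) -> (1, -14)

(1, -14)


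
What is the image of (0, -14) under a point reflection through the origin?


Reflection through origin: (x, y) -> (-x, -y)
(0, -14) -> (0, 14)

(0, 14)


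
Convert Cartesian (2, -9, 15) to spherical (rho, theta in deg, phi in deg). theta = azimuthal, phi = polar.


rho = sqrt(2^2 + (-9)^2 + 15^2) = 17.6068
theta = atan2(-9, 2) = 282.5288 deg
phi = acos(15/17.6068) = 31.5764 deg

rho = 17.6068, theta = 282.5288 deg, phi = 31.5764 deg


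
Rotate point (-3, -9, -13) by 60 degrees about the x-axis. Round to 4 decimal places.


x' = -3
y' = -9*cos(60) - -13*sin(60) = 6.7583
z' = -9*sin(60) + -13*cos(60) = -14.2942

(-3, 6.7583, -14.2942)


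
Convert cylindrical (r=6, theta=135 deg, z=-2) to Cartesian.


x = 6 * cos(135) = -4.2426
y = 6 * sin(135) = 4.2426
z = -2

(-4.2426, 4.2426, -2)


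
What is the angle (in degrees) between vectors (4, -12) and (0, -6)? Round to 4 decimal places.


dot = 4*0 + -12*-6 = 72
|u| = 12.6491, |v| = 6
cos(angle) = 0.9487
angle = 18.4349 degrees

18.4349 degrees


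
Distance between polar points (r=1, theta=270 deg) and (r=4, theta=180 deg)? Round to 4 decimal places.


d = sqrt(r1^2 + r2^2 - 2*r1*r2*cos(t2-t1))
d = sqrt(1^2 + 4^2 - 2*1*4*cos(180-270)) = 4.1231

4.1231


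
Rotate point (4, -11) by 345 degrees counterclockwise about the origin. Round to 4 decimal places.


x' = 4*cos(345) - -11*sin(345) = 1.0167
y' = 4*sin(345) + -11*cos(345) = -11.6605

(1.0167, -11.6605)


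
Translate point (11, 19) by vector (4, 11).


Translation: (x+dx, y+dy) = (11+4, 19+11) = (15, 30)

(15, 30)


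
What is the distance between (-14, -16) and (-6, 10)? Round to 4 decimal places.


d = sqrt((-6--14)^2 + (10--16)^2) = 27.2029

27.2029


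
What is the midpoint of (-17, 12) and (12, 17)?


Midpoint = ((-17+12)/2, (12+17)/2) = (-2.5, 14.5)

(-2.5, 14.5)


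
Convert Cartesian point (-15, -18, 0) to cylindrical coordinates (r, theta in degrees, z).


r = sqrt((-15)^2 + (-18)^2) = 23.4307
theta = atan2(-18, -15) = 230.1944 deg
z = 0

r = 23.4307, theta = 230.1944 deg, z = 0


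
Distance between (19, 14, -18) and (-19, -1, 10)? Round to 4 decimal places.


d = sqrt((-19-19)^2 + (-1-14)^2 + (10--18)^2) = 49.5278

49.5278


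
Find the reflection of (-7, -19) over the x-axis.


Reflection across x-axis: (x, y) -> (x, -y)
(-7, -19) -> (-7, 19)

(-7, 19)


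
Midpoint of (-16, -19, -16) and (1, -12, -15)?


Midpoint = ((-16+1)/2, (-19+-12)/2, (-16+-15)/2) = (-7.5, -15.5, -15.5)

(-7.5, -15.5, -15.5)


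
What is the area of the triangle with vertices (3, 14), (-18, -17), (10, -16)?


Area = |x1(y2-y3) + x2(y3-y1) + x3(y1-y2)| / 2
= |3*(-17--16) + -18*(-16-14) + 10*(14--17)| / 2
= 423.5

423.5


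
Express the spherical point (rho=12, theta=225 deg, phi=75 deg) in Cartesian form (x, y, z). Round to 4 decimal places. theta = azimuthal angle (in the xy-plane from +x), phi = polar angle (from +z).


x = 12 * sin(75) * cos(225) = -8.1962
y = 12 * sin(75) * sin(225) = -8.1962
z = 12 * cos(75) = 3.1058

(-8.1962, -8.1962, 3.1058)


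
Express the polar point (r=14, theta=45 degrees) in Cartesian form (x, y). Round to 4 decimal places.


x = 14 * cos(45) = 9.8995
y = 14 * sin(45) = 9.8995

(9.8995, 9.8995)


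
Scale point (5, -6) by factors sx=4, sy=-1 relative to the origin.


Scaling: (x*sx, y*sy) = (5*4, -6*-1) = (20, 6)

(20, 6)


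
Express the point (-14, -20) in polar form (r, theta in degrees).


r = sqrt((-14)^2 + (-20)^2) = 24.4131
theta = atan2(-20, -14) = 235.008 degrees

r = 24.4131, theta = 235.008 degrees


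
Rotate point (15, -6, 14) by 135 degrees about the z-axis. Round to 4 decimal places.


x' = 15*cos(135) - -6*sin(135) = -6.364
y' = 15*sin(135) + -6*cos(135) = 14.8492
z' = 14

(-6.364, 14.8492, 14)


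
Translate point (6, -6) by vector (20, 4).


Translation: (x+dx, y+dy) = (6+20, -6+4) = (26, -2)

(26, -2)


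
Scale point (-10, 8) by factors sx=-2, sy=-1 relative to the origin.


Scaling: (x*sx, y*sy) = (-10*-2, 8*-1) = (20, -8)

(20, -8)


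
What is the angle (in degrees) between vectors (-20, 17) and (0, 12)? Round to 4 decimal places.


dot = -20*0 + 17*12 = 204
|u| = 26.2488, |v| = 12
cos(angle) = 0.6476
angle = 49.6355 degrees

49.6355 degrees


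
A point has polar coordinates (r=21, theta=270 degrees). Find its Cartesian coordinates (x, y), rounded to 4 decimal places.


x = 21 * cos(270) = 0
y = 21 * sin(270) = -21

(0, -21)


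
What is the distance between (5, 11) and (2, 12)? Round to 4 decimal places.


d = sqrt((2-5)^2 + (12-11)^2) = 3.1623

3.1623


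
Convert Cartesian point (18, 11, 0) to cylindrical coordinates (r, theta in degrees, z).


r = sqrt(18^2 + 11^2) = 21.095
theta = atan2(11, 18) = 31.4296 deg
z = 0

r = 21.095, theta = 31.4296 deg, z = 0


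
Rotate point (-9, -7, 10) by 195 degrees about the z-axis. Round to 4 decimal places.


x' = -9*cos(195) - -7*sin(195) = 6.8816
y' = -9*sin(195) + -7*cos(195) = 9.0909
z' = 10

(6.8816, 9.0909, 10)


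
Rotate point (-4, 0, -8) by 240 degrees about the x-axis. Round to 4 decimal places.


x' = -4
y' = 0*cos(240) - -8*sin(240) = -6.9282
z' = 0*sin(240) + -8*cos(240) = 4

(-4, -6.9282, 4)


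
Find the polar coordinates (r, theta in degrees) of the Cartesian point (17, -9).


r = sqrt(17^2 + (-9)^2) = 19.2354
theta = atan2(-9, 17) = 332.1027 degrees

r = 19.2354, theta = 332.1027 degrees


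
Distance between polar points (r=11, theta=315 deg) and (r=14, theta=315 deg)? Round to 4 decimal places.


d = sqrt(r1^2 + r2^2 - 2*r1*r2*cos(t2-t1))
d = sqrt(11^2 + 14^2 - 2*11*14*cos(315-315)) = 3

3


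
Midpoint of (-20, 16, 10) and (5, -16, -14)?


Midpoint = ((-20+5)/2, (16+-16)/2, (10+-14)/2) = (-7.5, 0, -2)

(-7.5, 0, -2)


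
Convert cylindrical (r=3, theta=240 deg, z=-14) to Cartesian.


x = 3 * cos(240) = -1.5
y = 3 * sin(240) = -2.5981
z = -14

(-1.5, -2.5981, -14)


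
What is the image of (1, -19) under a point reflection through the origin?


Reflection through origin: (x, y) -> (-x, -y)
(1, -19) -> (-1, 19)

(-1, 19)


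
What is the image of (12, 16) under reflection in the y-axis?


Reflection across y-axis: (x, y) -> (-x, y)
(12, 16) -> (-12, 16)

(-12, 16)


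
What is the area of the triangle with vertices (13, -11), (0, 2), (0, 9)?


Area = |x1(y2-y3) + x2(y3-y1) + x3(y1-y2)| / 2
= |13*(2-9) + 0*(9--11) + 0*(-11-2)| / 2
= 45.5

45.5


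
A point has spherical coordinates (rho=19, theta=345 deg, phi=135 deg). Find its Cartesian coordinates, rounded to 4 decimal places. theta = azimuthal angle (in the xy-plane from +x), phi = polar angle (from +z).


x = 19 * sin(135) * cos(345) = 12.9772
y = 19 * sin(135) * sin(345) = -3.4772
z = 19 * cos(135) = -13.435

(12.9772, -3.4772, -13.435)


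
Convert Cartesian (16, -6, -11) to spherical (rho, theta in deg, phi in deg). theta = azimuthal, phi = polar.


rho = sqrt(16^2 + (-6)^2 + (-11)^2) = 20.3224
theta = atan2(-6, 16) = 339.444 deg
phi = acos(-11/20.3224) = 122.7704 deg

rho = 20.3224, theta = 339.444 deg, phi = 122.7704 deg


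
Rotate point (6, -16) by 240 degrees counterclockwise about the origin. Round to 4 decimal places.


x' = 6*cos(240) - -16*sin(240) = -16.8564
y' = 6*sin(240) + -16*cos(240) = 2.8038

(-16.8564, 2.8038)


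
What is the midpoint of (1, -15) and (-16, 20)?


Midpoint = ((1+-16)/2, (-15+20)/2) = (-7.5, 2.5)

(-7.5, 2.5)


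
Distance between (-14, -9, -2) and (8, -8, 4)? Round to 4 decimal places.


d = sqrt((8--14)^2 + (-8--9)^2 + (4--2)^2) = 22.8254

22.8254


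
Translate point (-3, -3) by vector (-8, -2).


Translation: (x+dx, y+dy) = (-3+-8, -3+-2) = (-11, -5)

(-11, -5)


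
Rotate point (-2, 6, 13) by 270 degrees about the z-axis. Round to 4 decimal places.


x' = -2*cos(270) - 6*sin(270) = 6
y' = -2*sin(270) + 6*cos(270) = 2
z' = 13

(6, 2, 13)


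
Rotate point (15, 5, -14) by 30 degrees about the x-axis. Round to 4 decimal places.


x' = 15
y' = 5*cos(30) - -14*sin(30) = 11.3301
z' = 5*sin(30) + -14*cos(30) = -9.6244

(15, 11.3301, -9.6244)


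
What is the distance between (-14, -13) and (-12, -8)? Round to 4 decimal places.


d = sqrt((-12--14)^2 + (-8--13)^2) = 5.3852

5.3852


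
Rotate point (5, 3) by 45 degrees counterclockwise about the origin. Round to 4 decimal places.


x' = 5*cos(45) - 3*sin(45) = 1.4142
y' = 5*sin(45) + 3*cos(45) = 5.6569

(1.4142, 5.6569)


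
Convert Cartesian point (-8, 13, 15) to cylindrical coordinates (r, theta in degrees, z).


r = sqrt((-8)^2 + 13^2) = 15.2643
theta = atan2(13, -8) = 121.6075 deg
z = 15

r = 15.2643, theta = 121.6075 deg, z = 15


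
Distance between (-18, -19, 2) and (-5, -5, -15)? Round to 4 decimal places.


d = sqrt((-5--18)^2 + (-5--19)^2 + (-15-2)^2) = 25.5734

25.5734


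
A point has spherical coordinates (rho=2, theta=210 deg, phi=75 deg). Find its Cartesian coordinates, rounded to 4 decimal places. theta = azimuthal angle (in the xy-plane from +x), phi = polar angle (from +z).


x = 2 * sin(75) * cos(210) = -1.673
y = 2 * sin(75) * sin(210) = -0.9659
z = 2 * cos(75) = 0.5176

(-1.673, -0.9659, 0.5176)


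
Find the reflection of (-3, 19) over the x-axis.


Reflection across x-axis: (x, y) -> (x, -y)
(-3, 19) -> (-3, -19)

(-3, -19)


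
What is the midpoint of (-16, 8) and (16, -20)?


Midpoint = ((-16+16)/2, (8+-20)/2) = (0, -6)

(0, -6)


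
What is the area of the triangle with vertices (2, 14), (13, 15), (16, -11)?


Area = |x1(y2-y3) + x2(y3-y1) + x3(y1-y2)| / 2
= |2*(15--11) + 13*(-11-14) + 16*(14-15)| / 2
= 144.5

144.5


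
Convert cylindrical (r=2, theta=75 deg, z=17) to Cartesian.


x = 2 * cos(75) = 0.5176
y = 2 * sin(75) = 1.9319
z = 17

(0.5176, 1.9319, 17)


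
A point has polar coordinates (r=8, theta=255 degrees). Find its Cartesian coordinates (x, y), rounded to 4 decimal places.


x = 8 * cos(255) = -2.0706
y = 8 * sin(255) = -7.7274

(-2.0706, -7.7274)


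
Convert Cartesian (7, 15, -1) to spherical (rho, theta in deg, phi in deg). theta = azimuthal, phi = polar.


rho = sqrt(7^2 + 15^2 + (-1)^2) = 16.5831
theta = atan2(15, 7) = 64.9831 deg
phi = acos(-1/16.5831) = 93.4572 deg

rho = 16.5831, theta = 64.9831 deg, phi = 93.4572 deg


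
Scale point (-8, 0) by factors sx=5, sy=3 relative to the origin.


Scaling: (x*sx, y*sy) = (-8*5, 0*3) = (-40, 0)

(-40, 0)


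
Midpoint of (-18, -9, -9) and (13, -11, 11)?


Midpoint = ((-18+13)/2, (-9+-11)/2, (-9+11)/2) = (-2.5, -10, 1)

(-2.5, -10, 1)


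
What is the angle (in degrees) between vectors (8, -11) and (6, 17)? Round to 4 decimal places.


dot = 8*6 + -11*17 = -139
|u| = 13.6015, |v| = 18.0278
cos(angle) = -0.5669
angle = 124.5326 degrees

124.5326 degrees


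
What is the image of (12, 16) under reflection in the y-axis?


Reflection across y-axis: (x, y) -> (-x, y)
(12, 16) -> (-12, 16)

(-12, 16)


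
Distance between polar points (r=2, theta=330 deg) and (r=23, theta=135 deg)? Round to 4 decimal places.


d = sqrt(r1^2 + r2^2 - 2*r1*r2*cos(t2-t1))
d = sqrt(2^2 + 23^2 - 2*2*23*cos(135-330)) = 24.9372

24.9372


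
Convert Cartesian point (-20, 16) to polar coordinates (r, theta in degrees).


r = sqrt((-20)^2 + 16^2) = 25.6125
theta = atan2(16, -20) = 141.3402 degrees

r = 25.6125, theta = 141.3402 degrees


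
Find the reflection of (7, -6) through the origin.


Reflection through origin: (x, y) -> (-x, -y)
(7, -6) -> (-7, 6)

(-7, 6)


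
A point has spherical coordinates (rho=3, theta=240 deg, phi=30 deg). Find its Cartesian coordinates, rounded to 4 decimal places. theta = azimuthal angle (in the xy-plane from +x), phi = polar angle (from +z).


x = 3 * sin(30) * cos(240) = -0.75
y = 3 * sin(30) * sin(240) = -1.299
z = 3 * cos(30) = 2.5981

(-0.75, -1.299, 2.5981)


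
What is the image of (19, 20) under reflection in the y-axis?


Reflection across y-axis: (x, y) -> (-x, y)
(19, 20) -> (-19, 20)

(-19, 20)


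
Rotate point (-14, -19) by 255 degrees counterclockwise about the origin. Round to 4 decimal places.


x' = -14*cos(255) - -19*sin(255) = -14.7291
y' = -14*sin(255) + -19*cos(255) = 18.4405

(-14.7291, 18.4405)


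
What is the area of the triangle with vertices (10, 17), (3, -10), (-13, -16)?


Area = |x1(y2-y3) + x2(y3-y1) + x3(y1-y2)| / 2
= |10*(-10--16) + 3*(-16-17) + -13*(17--10)| / 2
= 195

195


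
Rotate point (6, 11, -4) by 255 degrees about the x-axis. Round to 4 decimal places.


x' = 6
y' = 11*cos(255) - -4*sin(255) = -6.7107
z' = 11*sin(255) + -4*cos(255) = -9.5899

(6, -6.7107, -9.5899)


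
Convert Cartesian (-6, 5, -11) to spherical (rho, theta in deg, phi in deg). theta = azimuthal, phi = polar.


rho = sqrt((-6)^2 + 5^2 + (-11)^2) = 13.4907
theta = atan2(5, -6) = 140.1944 deg
phi = acos(-11/13.4907) = 144.6244 deg

rho = 13.4907, theta = 140.1944 deg, phi = 144.6244 deg


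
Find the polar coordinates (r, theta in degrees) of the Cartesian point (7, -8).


r = sqrt(7^2 + (-8)^2) = 10.6301
theta = atan2(-8, 7) = 311.1859 degrees

r = 10.6301, theta = 311.1859 degrees


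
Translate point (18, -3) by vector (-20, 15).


Translation: (x+dx, y+dy) = (18+-20, -3+15) = (-2, 12)

(-2, 12)


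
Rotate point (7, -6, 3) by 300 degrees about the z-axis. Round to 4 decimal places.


x' = 7*cos(300) - -6*sin(300) = -1.6962
y' = 7*sin(300) + -6*cos(300) = -9.0622
z' = 3

(-1.6962, -9.0622, 3)


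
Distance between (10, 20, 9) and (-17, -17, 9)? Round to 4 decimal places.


d = sqrt((-17-10)^2 + (-17-20)^2 + (9-9)^2) = 45.8039

45.8039


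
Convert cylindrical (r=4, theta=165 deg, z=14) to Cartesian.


x = 4 * cos(165) = -3.8637
y = 4 * sin(165) = 1.0353
z = 14

(-3.8637, 1.0353, 14)


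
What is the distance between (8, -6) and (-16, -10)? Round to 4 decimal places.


d = sqrt((-16-8)^2 + (-10--6)^2) = 24.3311

24.3311


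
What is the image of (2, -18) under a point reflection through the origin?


Reflection through origin: (x, y) -> (-x, -y)
(2, -18) -> (-2, 18)

(-2, 18)


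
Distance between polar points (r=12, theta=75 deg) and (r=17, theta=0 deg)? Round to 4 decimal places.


d = sqrt(r1^2 + r2^2 - 2*r1*r2*cos(t2-t1))
d = sqrt(12^2 + 17^2 - 2*12*17*cos(0-75)) = 18.0942

18.0942


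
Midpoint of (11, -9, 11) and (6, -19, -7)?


Midpoint = ((11+6)/2, (-9+-19)/2, (11+-7)/2) = (8.5, -14, 2)

(8.5, -14, 2)


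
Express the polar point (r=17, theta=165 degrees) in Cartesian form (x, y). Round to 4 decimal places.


x = 17 * cos(165) = -16.4207
y = 17 * sin(165) = 4.3999

(-16.4207, 4.3999)


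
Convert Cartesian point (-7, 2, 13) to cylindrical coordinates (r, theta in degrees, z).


r = sqrt((-7)^2 + 2^2) = 7.2801
theta = atan2(2, -7) = 164.0546 deg
z = 13

r = 7.2801, theta = 164.0546 deg, z = 13


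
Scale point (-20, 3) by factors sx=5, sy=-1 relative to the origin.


Scaling: (x*sx, y*sy) = (-20*5, 3*-1) = (-100, -3)

(-100, -3)


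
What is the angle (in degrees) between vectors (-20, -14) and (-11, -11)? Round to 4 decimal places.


dot = -20*-11 + -14*-11 = 374
|u| = 24.4131, |v| = 15.5563
cos(angle) = 0.9848
angle = 10.008 degrees

10.008 degrees


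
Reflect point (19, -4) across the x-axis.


Reflection across x-axis: (x, y) -> (x, -y)
(19, -4) -> (19, 4)

(19, 4)


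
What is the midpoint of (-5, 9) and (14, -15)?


Midpoint = ((-5+14)/2, (9+-15)/2) = (4.5, -3)

(4.5, -3)


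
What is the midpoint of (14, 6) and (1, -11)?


Midpoint = ((14+1)/2, (6+-11)/2) = (7.5, -2.5)

(7.5, -2.5)


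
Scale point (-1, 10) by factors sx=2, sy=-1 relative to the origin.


Scaling: (x*sx, y*sy) = (-1*2, 10*-1) = (-2, -10)

(-2, -10)


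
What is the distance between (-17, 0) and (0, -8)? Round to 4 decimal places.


d = sqrt((0--17)^2 + (-8-0)^2) = 18.7883

18.7883


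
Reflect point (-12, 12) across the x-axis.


Reflection across x-axis: (x, y) -> (x, -y)
(-12, 12) -> (-12, -12)

(-12, -12)


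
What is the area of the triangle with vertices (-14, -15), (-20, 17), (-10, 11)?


Area = |x1(y2-y3) + x2(y3-y1) + x3(y1-y2)| / 2
= |-14*(17-11) + -20*(11--15) + -10*(-15-17)| / 2
= 142

142


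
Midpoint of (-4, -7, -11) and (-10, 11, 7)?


Midpoint = ((-4+-10)/2, (-7+11)/2, (-11+7)/2) = (-7, 2, -2)

(-7, 2, -2)


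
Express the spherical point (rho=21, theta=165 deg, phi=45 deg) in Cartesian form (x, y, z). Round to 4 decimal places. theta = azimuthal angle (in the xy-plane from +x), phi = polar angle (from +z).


x = 21 * sin(45) * cos(165) = -14.3433
y = 21 * sin(45) * sin(165) = 3.8433
z = 21 * cos(45) = 14.8492

(-14.3433, 3.8433, 14.8492)


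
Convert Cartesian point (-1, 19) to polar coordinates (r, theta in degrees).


r = sqrt((-1)^2 + 19^2) = 19.0263
theta = atan2(19, -1) = 93.0128 degrees

r = 19.0263, theta = 93.0128 degrees


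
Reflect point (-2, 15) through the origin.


Reflection through origin: (x, y) -> (-x, -y)
(-2, 15) -> (2, -15)

(2, -15)


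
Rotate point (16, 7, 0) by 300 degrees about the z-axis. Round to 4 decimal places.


x' = 16*cos(300) - 7*sin(300) = 14.0622
y' = 16*sin(300) + 7*cos(300) = -10.3564
z' = 0

(14.0622, -10.3564, 0)


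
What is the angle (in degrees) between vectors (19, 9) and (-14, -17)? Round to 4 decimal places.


dot = 19*-14 + 9*-17 = -419
|u| = 21.0238, |v| = 22.0227
cos(angle) = -0.905
angle = 154.8186 degrees

154.8186 degrees


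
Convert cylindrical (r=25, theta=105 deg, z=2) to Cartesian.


x = 25 * cos(105) = -6.4705
y = 25 * sin(105) = 24.1481
z = 2

(-6.4705, 24.1481, 2)


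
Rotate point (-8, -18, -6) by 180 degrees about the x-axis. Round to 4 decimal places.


x' = -8
y' = -18*cos(180) - -6*sin(180) = 18
z' = -18*sin(180) + -6*cos(180) = 6

(-8, 18, 6)


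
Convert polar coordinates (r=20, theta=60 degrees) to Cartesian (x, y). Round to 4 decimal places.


x = 20 * cos(60) = 10
y = 20 * sin(60) = 17.3205

(10, 17.3205)


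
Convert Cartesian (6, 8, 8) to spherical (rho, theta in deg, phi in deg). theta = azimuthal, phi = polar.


rho = sqrt(6^2 + 8^2 + 8^2) = 12.8062
theta = atan2(8, 6) = 53.1301 deg
phi = acos(8/12.8062) = 51.3402 deg

rho = 12.8062, theta = 53.1301 deg, phi = 51.3402 deg


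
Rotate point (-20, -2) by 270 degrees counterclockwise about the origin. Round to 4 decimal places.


x' = -20*cos(270) - -2*sin(270) = -2
y' = -20*sin(270) + -2*cos(270) = 20

(-2, 20)


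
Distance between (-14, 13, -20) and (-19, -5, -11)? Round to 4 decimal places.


d = sqrt((-19--14)^2 + (-5-13)^2 + (-11--20)^2) = 20.7364

20.7364


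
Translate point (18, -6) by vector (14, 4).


Translation: (x+dx, y+dy) = (18+14, -6+4) = (32, -2)

(32, -2)


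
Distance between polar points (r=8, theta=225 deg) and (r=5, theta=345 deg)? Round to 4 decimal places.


d = sqrt(r1^2 + r2^2 - 2*r1*r2*cos(t2-t1))
d = sqrt(8^2 + 5^2 - 2*8*5*cos(345-225)) = 11.3578

11.3578


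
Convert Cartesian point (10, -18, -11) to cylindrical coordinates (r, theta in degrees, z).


r = sqrt(10^2 + (-18)^2) = 20.5913
theta = atan2(-18, 10) = 299.0546 deg
z = -11

r = 20.5913, theta = 299.0546 deg, z = -11


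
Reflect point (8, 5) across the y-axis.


Reflection across y-axis: (x, y) -> (-x, y)
(8, 5) -> (-8, 5)

(-8, 5)


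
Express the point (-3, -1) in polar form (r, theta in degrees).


r = sqrt((-3)^2 + (-1)^2) = 3.1623
theta = atan2(-1, -3) = 198.4349 degrees

r = 3.1623, theta = 198.4349 degrees


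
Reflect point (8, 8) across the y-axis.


Reflection across y-axis: (x, y) -> (-x, y)
(8, 8) -> (-8, 8)

(-8, 8)


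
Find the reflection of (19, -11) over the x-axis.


Reflection across x-axis: (x, y) -> (x, -y)
(19, -11) -> (19, 11)

(19, 11)


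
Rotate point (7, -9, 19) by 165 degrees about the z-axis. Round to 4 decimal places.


x' = 7*cos(165) - -9*sin(165) = -4.4321
y' = 7*sin(165) + -9*cos(165) = 10.5051
z' = 19

(-4.4321, 10.5051, 19)


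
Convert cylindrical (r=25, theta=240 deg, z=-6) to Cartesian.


x = 25 * cos(240) = -12.5
y = 25 * sin(240) = -21.6506
z = -6

(-12.5, -21.6506, -6)


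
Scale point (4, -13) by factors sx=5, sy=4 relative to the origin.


Scaling: (x*sx, y*sy) = (4*5, -13*4) = (20, -52)

(20, -52)


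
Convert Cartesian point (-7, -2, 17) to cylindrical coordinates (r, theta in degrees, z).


r = sqrt((-7)^2 + (-2)^2) = 7.2801
theta = atan2(-2, -7) = 195.9454 deg
z = 17

r = 7.2801, theta = 195.9454 deg, z = 17


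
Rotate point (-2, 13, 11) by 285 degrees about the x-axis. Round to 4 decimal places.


x' = -2
y' = 13*cos(285) - 11*sin(285) = 13.9898
z' = 13*sin(285) + 11*cos(285) = -9.71

(-2, 13.9898, -9.71)


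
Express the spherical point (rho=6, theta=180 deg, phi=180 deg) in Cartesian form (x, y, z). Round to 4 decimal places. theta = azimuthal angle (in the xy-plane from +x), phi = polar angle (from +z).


x = 6 * sin(180) * cos(180) = 0
y = 6 * sin(180) * sin(180) = 0
z = 6 * cos(180) = -6

(0, 0, -6)


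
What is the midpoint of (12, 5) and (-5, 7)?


Midpoint = ((12+-5)/2, (5+7)/2) = (3.5, 6)

(3.5, 6)


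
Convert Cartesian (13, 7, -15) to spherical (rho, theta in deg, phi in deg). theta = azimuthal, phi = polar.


rho = sqrt(13^2 + 7^2 + (-15)^2) = 21.0476
theta = atan2(7, 13) = 28.3008 deg
phi = acos(-15/21.0476) = 135.4527 deg

rho = 21.0476, theta = 28.3008 deg, phi = 135.4527 deg


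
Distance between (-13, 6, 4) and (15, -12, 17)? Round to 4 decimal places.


d = sqrt((15--13)^2 + (-12-6)^2 + (17-4)^2) = 35.7351

35.7351


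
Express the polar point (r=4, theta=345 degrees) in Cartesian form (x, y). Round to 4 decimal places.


x = 4 * cos(345) = 3.8637
y = 4 * sin(345) = -1.0353

(3.8637, -1.0353)


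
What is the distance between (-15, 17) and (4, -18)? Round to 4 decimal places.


d = sqrt((4--15)^2 + (-18-17)^2) = 39.8246

39.8246


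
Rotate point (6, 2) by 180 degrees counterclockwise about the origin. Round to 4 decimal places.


x' = 6*cos(180) - 2*sin(180) = -6
y' = 6*sin(180) + 2*cos(180) = -2

(-6, -2)


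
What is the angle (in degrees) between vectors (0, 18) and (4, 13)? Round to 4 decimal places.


dot = 0*4 + 18*13 = 234
|u| = 18, |v| = 13.6015
cos(angle) = 0.9558
angle = 17.1027 degrees

17.1027 degrees


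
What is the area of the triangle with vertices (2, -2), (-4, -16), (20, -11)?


Area = |x1(y2-y3) + x2(y3-y1) + x3(y1-y2)| / 2
= |2*(-16--11) + -4*(-11--2) + 20*(-2--16)| / 2
= 153

153


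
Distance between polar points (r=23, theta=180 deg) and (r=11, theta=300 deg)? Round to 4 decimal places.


d = sqrt(r1^2 + r2^2 - 2*r1*r2*cos(t2-t1))
d = sqrt(23^2 + 11^2 - 2*23*11*cos(300-180)) = 30.05

30.05


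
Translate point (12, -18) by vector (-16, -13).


Translation: (x+dx, y+dy) = (12+-16, -18+-13) = (-4, -31)

(-4, -31)


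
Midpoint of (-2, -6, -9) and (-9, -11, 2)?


Midpoint = ((-2+-9)/2, (-6+-11)/2, (-9+2)/2) = (-5.5, -8.5, -3.5)

(-5.5, -8.5, -3.5)


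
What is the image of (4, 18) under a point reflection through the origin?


Reflection through origin: (x, y) -> (-x, -y)
(4, 18) -> (-4, -18)

(-4, -18)


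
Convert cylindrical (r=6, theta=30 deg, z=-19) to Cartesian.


x = 6 * cos(30) = 5.1962
y = 6 * sin(30) = 3
z = -19

(5.1962, 3, -19)


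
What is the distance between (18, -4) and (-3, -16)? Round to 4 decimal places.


d = sqrt((-3-18)^2 + (-16--4)^2) = 24.1868

24.1868


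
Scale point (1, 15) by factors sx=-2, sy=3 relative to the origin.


Scaling: (x*sx, y*sy) = (1*-2, 15*3) = (-2, 45)

(-2, 45)


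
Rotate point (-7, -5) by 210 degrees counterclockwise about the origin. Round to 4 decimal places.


x' = -7*cos(210) - -5*sin(210) = 3.5622
y' = -7*sin(210) + -5*cos(210) = 7.8301

(3.5622, 7.8301)


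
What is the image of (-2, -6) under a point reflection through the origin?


Reflection through origin: (x, y) -> (-x, -y)
(-2, -6) -> (2, 6)

(2, 6)


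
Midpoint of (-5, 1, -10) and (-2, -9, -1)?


Midpoint = ((-5+-2)/2, (1+-9)/2, (-10+-1)/2) = (-3.5, -4, -5.5)

(-3.5, -4, -5.5)


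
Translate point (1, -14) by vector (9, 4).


Translation: (x+dx, y+dy) = (1+9, -14+4) = (10, -10)

(10, -10)


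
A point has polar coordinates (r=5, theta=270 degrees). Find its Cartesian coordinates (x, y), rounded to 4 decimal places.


x = 5 * cos(270) = 0
y = 5 * sin(270) = -5

(0, -5)


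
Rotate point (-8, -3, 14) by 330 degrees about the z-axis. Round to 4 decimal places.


x' = -8*cos(330) - -3*sin(330) = -8.4282
y' = -8*sin(330) + -3*cos(330) = 1.4019
z' = 14

(-8.4282, 1.4019, 14)


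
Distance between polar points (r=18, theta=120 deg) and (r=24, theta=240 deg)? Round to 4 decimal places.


d = sqrt(r1^2 + r2^2 - 2*r1*r2*cos(t2-t1))
d = sqrt(18^2 + 24^2 - 2*18*24*cos(240-120)) = 36.4966

36.4966


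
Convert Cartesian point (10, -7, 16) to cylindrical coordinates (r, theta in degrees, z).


r = sqrt(10^2 + (-7)^2) = 12.2066
theta = atan2(-7, 10) = 325.008 deg
z = 16

r = 12.2066, theta = 325.008 deg, z = 16


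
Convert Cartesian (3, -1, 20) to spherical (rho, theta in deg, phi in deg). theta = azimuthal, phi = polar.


rho = sqrt(3^2 + (-1)^2 + 20^2) = 20.2485
theta = atan2(-1, 3) = 341.5651 deg
phi = acos(20/20.2485) = 8.9849 deg

rho = 20.2485, theta = 341.5651 deg, phi = 8.9849 deg


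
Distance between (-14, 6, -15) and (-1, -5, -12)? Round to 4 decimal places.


d = sqrt((-1--14)^2 + (-5-6)^2 + (-12--15)^2) = 17.2916

17.2916


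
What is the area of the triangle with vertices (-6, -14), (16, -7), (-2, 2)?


Area = |x1(y2-y3) + x2(y3-y1) + x3(y1-y2)| / 2
= |-6*(-7-2) + 16*(2--14) + -2*(-14--7)| / 2
= 162

162


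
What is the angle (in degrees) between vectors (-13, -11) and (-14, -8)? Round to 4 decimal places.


dot = -13*-14 + -11*-8 = 270
|u| = 17.0294, |v| = 16.1245
cos(angle) = 0.9833
angle = 10.4915 degrees

10.4915 degrees


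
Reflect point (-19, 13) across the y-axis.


Reflection across y-axis: (x, y) -> (-x, y)
(-19, 13) -> (19, 13)

(19, 13)


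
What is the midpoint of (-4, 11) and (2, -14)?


Midpoint = ((-4+2)/2, (11+-14)/2) = (-1, -1.5)

(-1, -1.5)


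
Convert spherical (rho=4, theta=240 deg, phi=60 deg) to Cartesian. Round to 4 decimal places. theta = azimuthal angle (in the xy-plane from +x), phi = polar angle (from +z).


x = 4 * sin(60) * cos(240) = -1.7321
y = 4 * sin(60) * sin(240) = -3
z = 4 * cos(60) = 2

(-1.7321, -3, 2)


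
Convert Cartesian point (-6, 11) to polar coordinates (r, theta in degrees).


r = sqrt((-6)^2 + 11^2) = 12.53
theta = atan2(11, -6) = 118.6105 degrees

r = 12.53, theta = 118.6105 degrees


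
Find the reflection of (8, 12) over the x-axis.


Reflection across x-axis: (x, y) -> (x, -y)
(8, 12) -> (8, -12)

(8, -12)


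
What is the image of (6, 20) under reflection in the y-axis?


Reflection across y-axis: (x, y) -> (-x, y)
(6, 20) -> (-6, 20)

(-6, 20)


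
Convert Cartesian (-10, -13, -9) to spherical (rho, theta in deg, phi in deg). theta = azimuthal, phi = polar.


rho = sqrt((-10)^2 + (-13)^2 + (-9)^2) = 18.7083
theta = atan2(-13, -10) = 232.4314 deg
phi = acos(-9/18.7083) = 118.7553 deg

rho = 18.7083, theta = 232.4314 deg, phi = 118.7553 deg


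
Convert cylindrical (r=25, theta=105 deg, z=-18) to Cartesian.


x = 25 * cos(105) = -6.4705
y = 25 * sin(105) = 24.1481
z = -18

(-6.4705, 24.1481, -18)


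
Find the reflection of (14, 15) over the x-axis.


Reflection across x-axis: (x, y) -> (x, -y)
(14, 15) -> (14, -15)

(14, -15)


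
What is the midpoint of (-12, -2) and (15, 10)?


Midpoint = ((-12+15)/2, (-2+10)/2) = (1.5, 4)

(1.5, 4)
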